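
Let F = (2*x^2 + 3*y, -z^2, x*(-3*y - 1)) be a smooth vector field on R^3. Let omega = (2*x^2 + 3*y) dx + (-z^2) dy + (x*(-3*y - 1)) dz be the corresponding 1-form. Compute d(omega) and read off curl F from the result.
d(omega) = (-3*x + 2*z) dy ∧ dz + (3*y + 1) dz ∧ dx + (-3) dx ∧ dy; curl F = (-3*x + 2*z, 3*y + 1, -3)

d omega = sum_{i<j} (∂f_j/∂x_i - ∂f_i/∂x_j) dx_i ∧ dx_j. Under the identification (dy ∧ dz, dz ∧ dx, dx ∧ dy) ↔ (e_x, e_y, e_z), the coefficients are exactly the components of curl F. Compute:
  ∂R/∂y - ∂Q/∂z = (-3*x) - (-2*z) = -3*x + 2*z
  ∂P/∂z - ∂R/∂x = (0) - (-3*y - 1) = 3*y + 1
  ∂Q/∂x - ∂P/∂y = (0) - (3) = -3.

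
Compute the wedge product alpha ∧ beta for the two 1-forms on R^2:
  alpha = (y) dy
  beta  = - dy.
alpha ∧ beta = 0

Distribute the wedge, using dx_i ∧ dx_j = -dx_j ∧ dx_i and dx_i ∧ dx_i = 0. For each pair (i, j) with i < j, the coefficient of dx_i ∧ dx_j in alpha ∧ beta is (alpha_i * beta_j - alpha_j * beta_i). Collecting: alpha ∧ beta = 0.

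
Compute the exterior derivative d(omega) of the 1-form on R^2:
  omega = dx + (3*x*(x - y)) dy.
d(omega) = (6*x - 3*y) dx ∧ dy

For a 1-form omega = sum_i f_i dx_i, the exterior derivative is
  d(omega) = sum_{i < j} (∂f_j/∂x_i - ∂f_i/∂x_j) dx_i ∧ dx_j.
  coefficient of dx ∧ dy: ∂f_2/∂x - ∂f_1/∂y = ∂(3*x*(x - y))/∂x - ∂(1)/∂y = 6*x - 3*y
Assembling: d(omega) = (6*x - 3*y) dx ∧ dy.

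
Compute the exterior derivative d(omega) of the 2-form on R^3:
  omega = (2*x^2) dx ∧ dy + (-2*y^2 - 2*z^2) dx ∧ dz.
d(omega) = (4*y) dx ∧ dy ∧ dz

For a 2-form omega = sum_{i<j} g_{ij} dx_i ∧ dx_j, the exterior derivative is
  d(omega) = sum_{i<j} d(g_{ij}) ∧ dx_i ∧ dx_j = sum_{i<j, k} (∂g_{ij}/∂x_k) dx_k ∧ dx_i ∧ dx_j.
Expand each term, using dx_k ∧ dx_i ∧ dx_j = sgn(permutation) dx_{(a)} ∧ dx_{(b)} ∧ dx_{(c)} with (a < b < c) sorted:
  d(-2*y^2 - 2*z^2) includes (∂/∂y)(-2*y^2 - 2*z^2) dy = (-4*y) dy, which multiplied by dx ∧ dz gives (4*y) dx ∧ dy ∧ dz
Collecting like 3-forms: d(omega) = (4*y) dx ∧ dy ∧ dz.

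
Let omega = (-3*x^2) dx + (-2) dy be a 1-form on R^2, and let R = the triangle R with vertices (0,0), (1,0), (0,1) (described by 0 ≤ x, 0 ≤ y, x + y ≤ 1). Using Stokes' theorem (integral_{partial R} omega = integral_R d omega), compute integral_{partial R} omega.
integral_(partial R) omega = 0

Stokes: integral_partial_R omega = integral_R d omega with d omega = (∂Q/∂x - ∂P/∂y) dx ∧ dy.
  ∂Q/∂x = 0
  ∂P/∂y = 0
  integrand = ∂Q/∂x - ∂P/∂y = 0.
Integrating over R: integral_0^1 integral_0^{1-x} (0) dy dx = 0.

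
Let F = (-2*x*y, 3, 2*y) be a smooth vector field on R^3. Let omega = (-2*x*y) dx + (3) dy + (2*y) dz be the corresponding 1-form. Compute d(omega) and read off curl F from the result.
d(omega) = (2) dy ∧ dz + (0) dz ∧ dx + (2*x) dx ∧ dy; curl F = (2, 0, 2*x)

d omega = sum_{i<j} (∂f_j/∂x_i - ∂f_i/∂x_j) dx_i ∧ dx_j. Under the identification (dy ∧ dz, dz ∧ dx, dx ∧ dy) ↔ (e_x, e_y, e_z), the coefficients are exactly the components of curl F. Compute:
  ∂R/∂y - ∂Q/∂z = (2) - (0) = 2
  ∂P/∂z - ∂R/∂x = (0) - (0) = 0
  ∂Q/∂x - ∂P/∂y = (0) - (-2*x) = 2*x.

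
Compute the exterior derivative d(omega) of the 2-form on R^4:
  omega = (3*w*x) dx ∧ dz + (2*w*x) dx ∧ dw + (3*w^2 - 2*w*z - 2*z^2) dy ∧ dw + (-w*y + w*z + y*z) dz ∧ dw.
d(omega) = (3*x) dx ∧ dz ∧ dw + (w + 5*z) dy ∧ dz ∧ dw

For a 2-form omega = sum_{i<j} g_{ij} dx_i ∧ dx_j, the exterior derivative is
  d(omega) = sum_{i<j} d(g_{ij}) ∧ dx_i ∧ dx_j = sum_{i<j, k} (∂g_{ij}/∂x_k) dx_k ∧ dx_i ∧ dx_j.
Expand each term, using dx_k ∧ dx_i ∧ dx_j = sgn(permutation) dx_{(a)} ∧ dx_{(b)} ∧ dx_{(c)} with (a < b < c) sorted:
  d(3*w*x) includes (∂/∂w)(3*w*x) dw = (3*x) dw, which multiplied by dx ∧ dz gives (3*x) dx ∧ dz ∧ dw
  d(3*w^2 - 2*w*z - 2*z^2) includes (∂/∂z)(3*w^2 - 2*w*z - 2*z^2) dz = (-2*w - 4*z) dz, which multiplied by dy ∧ dw gives (2*w + 4*z) dy ∧ dz ∧ dw
  d(-w*y + w*z + y*z) includes (∂/∂y)(-w*y + w*z + y*z) dy = (-w + z) dy, which multiplied by dz ∧ dw gives (-w + z) dy ∧ dz ∧ dw
Collecting like 3-forms: d(omega) = (3*x) dx ∧ dz ∧ dw + (w + 5*z) dy ∧ dz ∧ dw.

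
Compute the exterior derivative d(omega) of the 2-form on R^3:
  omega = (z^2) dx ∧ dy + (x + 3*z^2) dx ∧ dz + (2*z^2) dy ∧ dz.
d(omega) = (2*z) dx ∧ dy ∧ dz

For a 2-form omega = sum_{i<j} g_{ij} dx_i ∧ dx_j, the exterior derivative is
  d(omega) = sum_{i<j} d(g_{ij}) ∧ dx_i ∧ dx_j = sum_{i<j, k} (∂g_{ij}/∂x_k) dx_k ∧ dx_i ∧ dx_j.
Expand each term, using dx_k ∧ dx_i ∧ dx_j = sgn(permutation) dx_{(a)} ∧ dx_{(b)} ∧ dx_{(c)} with (a < b < c) sorted:
  d(z^2) includes (∂/∂z)(z^2) dz = (2*z) dz, which multiplied by dx ∧ dy gives (2*z) dx ∧ dy ∧ dz
Collecting like 3-forms: d(omega) = (2*z) dx ∧ dy ∧ dz.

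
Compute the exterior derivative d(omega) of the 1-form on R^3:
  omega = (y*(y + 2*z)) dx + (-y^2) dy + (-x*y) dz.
d(omega) = (-2*y - 2*z) dx ∧ dy + (-3*y) dx ∧ dz + (-x) dy ∧ dz

For a 1-form omega = sum_i f_i dx_i, the exterior derivative is
  d(omega) = sum_{i < j} (∂f_j/∂x_i - ∂f_i/∂x_j) dx_i ∧ dx_j.
  coefficient of dx ∧ dy: ∂f_2/∂x - ∂f_1/∂y = ∂(-y^2)/∂x - ∂(y*(y + 2*z))/∂y = -2*y - 2*z
  coefficient of dx ∧ dz: ∂f_3/∂x - ∂f_1/∂z = ∂(-x*y)/∂x - ∂(y*(y + 2*z))/∂z = -3*y
  coefficient of dy ∧ dz: ∂f_3/∂y - ∂f_2/∂z = ∂(-x*y)/∂y - ∂(-y^2)/∂z = -x
Assembling: d(omega) = (-2*y - 2*z) dx ∧ dy + (-3*y) dx ∧ dz + (-x) dy ∧ dz.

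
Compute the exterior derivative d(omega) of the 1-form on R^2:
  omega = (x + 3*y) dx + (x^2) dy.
d(omega) = (2*x - 3) dx ∧ dy

For a 1-form omega = sum_i f_i dx_i, the exterior derivative is
  d(omega) = sum_{i < j} (∂f_j/∂x_i - ∂f_i/∂x_j) dx_i ∧ dx_j.
  coefficient of dx ∧ dy: ∂f_2/∂x - ∂f_1/∂y = ∂(x^2)/∂x - ∂(x + 3*y)/∂y = 2*x - 3
Assembling: d(omega) = (2*x - 3) dx ∧ dy.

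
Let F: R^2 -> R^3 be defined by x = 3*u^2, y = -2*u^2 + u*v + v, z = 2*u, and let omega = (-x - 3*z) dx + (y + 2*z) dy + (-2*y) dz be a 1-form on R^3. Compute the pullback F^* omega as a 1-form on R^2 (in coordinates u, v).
F^* omega = (-10*u^3 - 6*u^2*v - 44*u^2 + u*v^2 - 4*u*v + v^2 - 4*v) du + (-2*u^3 + u^2*v + 2*u^2 + 2*u*v + 4*u + v) dv

Using F^*(f dg) = (f ∘ F) d(g ∘ F), substitute each coordinate x_i by F_i(u, v) in f_i, and replace dx_i by d F_i = (∂F_i/∂u) du + (∂F_i/∂v) dv.
  For the x component: f_1(F) = 3*u*(-u - 2); d F_1 = (6*u) du + (0) dv
  For the y component: f_2(F) = -2*u^2 + u*v + 4*u + v; d F_2 = (-4*u + v) du + (u + 1) dv
  For the z component: f_3(F) = 4*u^2 - 2*u*v - 2*v; d F_3 = (2) du + (0) dv
Combining and collecting du, dv coefficients:
  coeff of du: -10*u^3 - 6*u^2*v - 44*u^2 + u*v^2 - 4*u*v + v^2 - 4*v
  coeff of dv: -2*u^3 + u^2*v + 2*u^2 + 2*u*v + 4*u + v
F^* omega = (-10*u^3 - 6*u^2*v - 44*u^2 + u*v^2 - 4*u*v + v^2 - 4*v) du + (-2*u^3 + u^2*v + 2*u^2 + 2*u*v + 4*u + v) dv.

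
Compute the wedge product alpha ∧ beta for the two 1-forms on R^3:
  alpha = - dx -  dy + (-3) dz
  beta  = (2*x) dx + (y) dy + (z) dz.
alpha ∧ beta = (2*x - y) dx ∧ dy + (6*x - z) dx ∧ dz + (3*y - z) dy ∧ dz

Distribute the wedge, using dx_i ∧ dx_j = -dx_j ∧ dx_i and dx_i ∧ dx_i = 0. For each pair (i, j) with i < j, the coefficient of dx_i ∧ dx_j in alpha ∧ beta is (alpha_i * beta_j - alpha_j * beta_i). Collecting: alpha ∧ beta = (2*x - y) dx ∧ dy + (6*x - z) dx ∧ dz + (3*y - z) dy ∧ dz.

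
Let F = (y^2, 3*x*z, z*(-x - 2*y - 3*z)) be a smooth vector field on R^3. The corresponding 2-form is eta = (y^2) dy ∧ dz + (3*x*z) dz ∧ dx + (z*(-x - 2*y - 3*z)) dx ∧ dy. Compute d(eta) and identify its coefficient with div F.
d(eta) = (-x - 2*y - 6*z) dx ∧ dy ∧ dz; div F = -x - 2*y - 6*z

For a 2-form in R^3 of the form above, applying d gives a 3-form with coefficient ∂P/∂x + ∂Q/∂y + ∂R/∂z:
  ∂P/∂x = 0
  ∂Q/∂y = 0
  ∂R/∂z = -x - 2*y - 6*z
Sum = -x - 2*y - 6*z, which is exactly div F.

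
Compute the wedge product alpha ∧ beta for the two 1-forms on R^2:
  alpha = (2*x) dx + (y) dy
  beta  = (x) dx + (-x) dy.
alpha ∧ beta = (-x*(2*x + y)) dx ∧ dy

Distribute the wedge, using dx_i ∧ dx_j = -dx_j ∧ dx_i and dx_i ∧ dx_i = 0. For each pair (i, j) with i < j, the coefficient of dx_i ∧ dx_j in alpha ∧ beta is (alpha_i * beta_j - alpha_j * beta_i). Collecting: alpha ∧ beta = (-x*(2*x + y)) dx ∧ dy.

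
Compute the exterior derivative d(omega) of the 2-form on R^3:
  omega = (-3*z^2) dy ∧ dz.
d(omega) = 0

For a 2-form omega = sum_{i<j} g_{ij} dx_i ∧ dx_j, the exterior derivative is
  d(omega) = sum_{i<j} d(g_{ij}) ∧ dx_i ∧ dx_j = sum_{i<j, k} (∂g_{ij}/∂x_k) dx_k ∧ dx_i ∧ dx_j.
Expand each term, using dx_k ∧ dx_i ∧ dx_j = sgn(permutation) dx_{(a)} ∧ dx_{(b)} ∧ dx_{(c)} with (a < b < c) sorted:

Collecting like 3-forms: d(omega) = 0.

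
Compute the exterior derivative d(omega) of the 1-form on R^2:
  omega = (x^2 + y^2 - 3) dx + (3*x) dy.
d(omega) = (3 - 2*y) dx ∧ dy

For a 1-form omega = sum_i f_i dx_i, the exterior derivative is
  d(omega) = sum_{i < j} (∂f_j/∂x_i - ∂f_i/∂x_j) dx_i ∧ dx_j.
  coefficient of dx ∧ dy: ∂f_2/∂x - ∂f_1/∂y = ∂(3*x)/∂x - ∂(x^2 + y^2 - 3)/∂y = 3 - 2*y
Assembling: d(omega) = (3 - 2*y) dx ∧ dy.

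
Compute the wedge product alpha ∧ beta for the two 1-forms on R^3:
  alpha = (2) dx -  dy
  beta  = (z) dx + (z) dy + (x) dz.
alpha ∧ beta = (3*z) dx ∧ dy + (2*x) dx ∧ dz + (-x) dy ∧ dz

Distribute the wedge, using dx_i ∧ dx_j = -dx_j ∧ dx_i and dx_i ∧ dx_i = 0. For each pair (i, j) with i < j, the coefficient of dx_i ∧ dx_j in alpha ∧ beta is (alpha_i * beta_j - alpha_j * beta_i). Collecting: alpha ∧ beta = (3*z) dx ∧ dy + (2*x) dx ∧ dz + (-x) dy ∧ dz.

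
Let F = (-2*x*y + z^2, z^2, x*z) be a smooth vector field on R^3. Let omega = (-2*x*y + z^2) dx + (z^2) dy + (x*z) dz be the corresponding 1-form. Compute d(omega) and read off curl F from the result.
d(omega) = (-2*z) dy ∧ dz + (z) dz ∧ dx + (2*x) dx ∧ dy; curl F = (-2*z, z, 2*x)

d omega = sum_{i<j} (∂f_j/∂x_i - ∂f_i/∂x_j) dx_i ∧ dx_j. Under the identification (dy ∧ dz, dz ∧ dx, dx ∧ dy) ↔ (e_x, e_y, e_z), the coefficients are exactly the components of curl F. Compute:
  ∂R/∂y - ∂Q/∂z = (0) - (2*z) = -2*z
  ∂P/∂z - ∂R/∂x = (2*z) - (z) = z
  ∂Q/∂x - ∂P/∂y = (0) - (-2*x) = 2*x.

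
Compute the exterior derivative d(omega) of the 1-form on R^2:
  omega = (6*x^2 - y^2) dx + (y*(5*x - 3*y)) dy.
d(omega) = (7*y) dx ∧ dy

For a 1-form omega = sum_i f_i dx_i, the exterior derivative is
  d(omega) = sum_{i < j} (∂f_j/∂x_i - ∂f_i/∂x_j) dx_i ∧ dx_j.
  coefficient of dx ∧ dy: ∂f_2/∂x - ∂f_1/∂y = ∂(y*(5*x - 3*y))/∂x - ∂(6*x^2 - y^2)/∂y = 7*y
Assembling: d(omega) = (7*y) dx ∧ dy.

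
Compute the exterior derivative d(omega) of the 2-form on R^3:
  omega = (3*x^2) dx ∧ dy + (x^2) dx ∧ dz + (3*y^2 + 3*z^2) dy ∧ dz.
d(omega) = 0

For a 2-form omega = sum_{i<j} g_{ij} dx_i ∧ dx_j, the exterior derivative is
  d(omega) = sum_{i<j} d(g_{ij}) ∧ dx_i ∧ dx_j = sum_{i<j, k} (∂g_{ij}/∂x_k) dx_k ∧ dx_i ∧ dx_j.
Expand each term, using dx_k ∧ dx_i ∧ dx_j = sgn(permutation) dx_{(a)} ∧ dx_{(b)} ∧ dx_{(c)} with (a < b < c) sorted:

Collecting like 3-forms: d(omega) = 0.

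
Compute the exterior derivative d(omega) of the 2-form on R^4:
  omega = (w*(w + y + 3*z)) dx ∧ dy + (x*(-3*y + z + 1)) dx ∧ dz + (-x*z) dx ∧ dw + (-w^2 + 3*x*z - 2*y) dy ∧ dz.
d(omega) = (3*w + 3*x + 3*z) dx ∧ dy ∧ dz + (2*w + y + 3*z) dx ∧ dy ∧ dw + (x) dx ∧ dz ∧ dw + (-2*w) dy ∧ dz ∧ dw

For a 2-form omega = sum_{i<j} g_{ij} dx_i ∧ dx_j, the exterior derivative is
  d(omega) = sum_{i<j} d(g_{ij}) ∧ dx_i ∧ dx_j = sum_{i<j, k} (∂g_{ij}/∂x_k) dx_k ∧ dx_i ∧ dx_j.
Expand each term, using dx_k ∧ dx_i ∧ dx_j = sgn(permutation) dx_{(a)} ∧ dx_{(b)} ∧ dx_{(c)} with (a < b < c) sorted:
  d(w*(w + y + 3*z)) includes (∂/∂z)(w*(w + y + 3*z)) dz = (3*w) dz, which multiplied by dx ∧ dy gives (3*w) dx ∧ dy ∧ dz
  d(w*(w + y + 3*z)) includes (∂/∂w)(w*(w + y + 3*z)) dw = (2*w + y + 3*z) dw, which multiplied by dx ∧ dy gives (2*w + y + 3*z) dx ∧ dy ∧ dw
  d(x*(-3*y + z + 1)) includes (∂/∂y)(x*(-3*y + z + 1)) dy = (-3*x) dy, which multiplied by dx ∧ dz gives (3*x) dx ∧ dy ∧ dz
  d(-x*z) includes (∂/∂z)(-x*z) dz = (-x) dz, which multiplied by dx ∧ dw gives (x) dx ∧ dz ∧ dw
  d(-w^2 + 3*x*z - 2*y) includes (∂/∂x)(-w^2 + 3*x*z - 2*y) dx = (3*z) dx, which multiplied by dy ∧ dz gives (3*z) dx ∧ dy ∧ dz
  d(-w^2 + 3*x*z - 2*y) includes (∂/∂w)(-w^2 + 3*x*z - 2*y) dw = (-2*w) dw, which multiplied by dy ∧ dz gives (-2*w) dy ∧ dz ∧ dw
Collecting like 3-forms: d(omega) = (3*w + 3*x + 3*z) dx ∧ dy ∧ dz + (2*w + y + 3*z) dx ∧ dy ∧ dw + (x) dx ∧ dz ∧ dw + (-2*w) dy ∧ dz ∧ dw.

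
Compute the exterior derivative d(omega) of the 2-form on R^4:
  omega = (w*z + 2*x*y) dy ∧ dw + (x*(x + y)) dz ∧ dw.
d(omega) = (2*y) dx ∧ dy ∧ dw + (-w + x) dy ∧ dz ∧ dw + (2*x + y) dx ∧ dz ∧ dw

For a 2-form omega = sum_{i<j} g_{ij} dx_i ∧ dx_j, the exterior derivative is
  d(omega) = sum_{i<j} d(g_{ij}) ∧ dx_i ∧ dx_j = sum_{i<j, k} (∂g_{ij}/∂x_k) dx_k ∧ dx_i ∧ dx_j.
Expand each term, using dx_k ∧ dx_i ∧ dx_j = sgn(permutation) dx_{(a)} ∧ dx_{(b)} ∧ dx_{(c)} with (a < b < c) sorted:
  d(w*z + 2*x*y) includes (∂/∂x)(w*z + 2*x*y) dx = (2*y) dx, which multiplied by dy ∧ dw gives (2*y) dx ∧ dy ∧ dw
  d(w*z + 2*x*y) includes (∂/∂z)(w*z + 2*x*y) dz = (w) dz, which multiplied by dy ∧ dw gives (-w) dy ∧ dz ∧ dw
  d(x*(x + y)) includes (∂/∂x)(x*(x + y)) dx = (2*x + y) dx, which multiplied by dz ∧ dw gives (2*x + y) dx ∧ dz ∧ dw
  d(x*(x + y)) includes (∂/∂y)(x*(x + y)) dy = (x) dy, which multiplied by dz ∧ dw gives (x) dy ∧ dz ∧ dw
Collecting like 3-forms: d(omega) = (2*y) dx ∧ dy ∧ dw + (-w + x) dy ∧ dz ∧ dw + (2*x + y) dx ∧ dz ∧ dw.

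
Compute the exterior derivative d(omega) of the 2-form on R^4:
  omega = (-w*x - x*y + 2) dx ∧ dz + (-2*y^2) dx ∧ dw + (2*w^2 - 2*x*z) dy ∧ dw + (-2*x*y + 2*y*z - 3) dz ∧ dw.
d(omega) = (x) dx ∧ dy ∧ dz + (-x - 2*y) dx ∧ dz ∧ dw + (4*y - 2*z) dx ∧ dy ∧ dw + (2*z) dy ∧ dz ∧ dw

For a 2-form omega = sum_{i<j} g_{ij} dx_i ∧ dx_j, the exterior derivative is
  d(omega) = sum_{i<j} d(g_{ij}) ∧ dx_i ∧ dx_j = sum_{i<j, k} (∂g_{ij}/∂x_k) dx_k ∧ dx_i ∧ dx_j.
Expand each term, using dx_k ∧ dx_i ∧ dx_j = sgn(permutation) dx_{(a)} ∧ dx_{(b)} ∧ dx_{(c)} with (a < b < c) sorted:
  d(-w*x - x*y + 2) includes (∂/∂y)(-w*x - x*y + 2) dy = (-x) dy, which multiplied by dx ∧ dz gives (x) dx ∧ dy ∧ dz
  d(-w*x - x*y + 2) includes (∂/∂w)(-w*x - x*y + 2) dw = (-x) dw, which multiplied by dx ∧ dz gives (-x) dx ∧ dz ∧ dw
  d(-2*y^2) includes (∂/∂y)(-2*y^2) dy = (-4*y) dy, which multiplied by dx ∧ dw gives (4*y) dx ∧ dy ∧ dw
  d(2*w^2 - 2*x*z) includes (∂/∂x)(2*w^2 - 2*x*z) dx = (-2*z) dx, which multiplied by dy ∧ dw gives (-2*z) dx ∧ dy ∧ dw
  d(2*w^2 - 2*x*z) includes (∂/∂z)(2*w^2 - 2*x*z) dz = (-2*x) dz, which multiplied by dy ∧ dw gives (2*x) dy ∧ dz ∧ dw
  d(-2*x*y + 2*y*z - 3) includes (∂/∂x)(-2*x*y + 2*y*z - 3) dx = (-2*y) dx, which multiplied by dz ∧ dw gives (-2*y) dx ∧ dz ∧ dw
  d(-2*x*y + 2*y*z - 3) includes (∂/∂y)(-2*x*y + 2*y*z - 3) dy = (-2*x + 2*z) dy, which multiplied by dz ∧ dw gives (-2*x + 2*z) dy ∧ dz ∧ dw
Collecting like 3-forms: d(omega) = (x) dx ∧ dy ∧ dz + (-x - 2*y) dx ∧ dz ∧ dw + (4*y - 2*z) dx ∧ dy ∧ dw + (2*z) dy ∧ dz ∧ dw.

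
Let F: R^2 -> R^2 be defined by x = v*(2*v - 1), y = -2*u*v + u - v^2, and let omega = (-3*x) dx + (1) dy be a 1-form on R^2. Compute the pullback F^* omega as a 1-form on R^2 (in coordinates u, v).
F^* omega = (1 - 2*v) du + (-2*u - 24*v^3 + 18*v^2 - 5*v) dv

Using F^*(f dg) = (f ∘ F) d(g ∘ F), substitute each coordinate x_i by F_i(u, v) in f_i, and replace dx_i by d F_i = (∂F_i/∂u) du + (∂F_i/∂v) dv.
  For the x component: f_1(F) = 3*v*(1 - 2*v); d F_1 = (0) du + (4*v - 1) dv
  For the y component: f_2(F) = 1; d F_2 = (1 - 2*v) du + (-2*u - 2*v) dv
Combining and collecting du, dv coefficients:
  coeff of du: 1 - 2*v
  coeff of dv: -2*u - 24*v^3 + 18*v^2 - 5*v
F^* omega = (1 - 2*v) du + (-2*u - 24*v^3 + 18*v^2 - 5*v) dv.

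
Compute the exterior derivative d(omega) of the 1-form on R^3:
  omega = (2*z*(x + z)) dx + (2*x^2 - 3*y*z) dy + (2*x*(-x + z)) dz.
d(omega) = (4*x) dx ∧ dy + (-6*x - 2*z) dx ∧ dz + (3*y) dy ∧ dz

For a 1-form omega = sum_i f_i dx_i, the exterior derivative is
  d(omega) = sum_{i < j} (∂f_j/∂x_i - ∂f_i/∂x_j) dx_i ∧ dx_j.
  coefficient of dx ∧ dy: ∂f_2/∂x - ∂f_1/∂y = ∂(2*x^2 - 3*y*z)/∂x - ∂(2*z*(x + z))/∂y = 4*x
  coefficient of dx ∧ dz: ∂f_3/∂x - ∂f_1/∂z = ∂(2*x*(-x + z))/∂x - ∂(2*z*(x + z))/∂z = -6*x - 2*z
  coefficient of dy ∧ dz: ∂f_3/∂y - ∂f_2/∂z = ∂(2*x*(-x + z))/∂y - ∂(2*x^2 - 3*y*z)/∂z = 3*y
Assembling: d(omega) = (4*x) dx ∧ dy + (-6*x - 2*z) dx ∧ dz + (3*y) dy ∧ dz.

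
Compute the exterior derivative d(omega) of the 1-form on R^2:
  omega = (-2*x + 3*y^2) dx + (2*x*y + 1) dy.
d(omega) = (-4*y) dx ∧ dy

For a 1-form omega = sum_i f_i dx_i, the exterior derivative is
  d(omega) = sum_{i < j} (∂f_j/∂x_i - ∂f_i/∂x_j) dx_i ∧ dx_j.
  coefficient of dx ∧ dy: ∂f_2/∂x - ∂f_1/∂y = ∂(2*x*y + 1)/∂x - ∂(-2*x + 3*y^2)/∂y = -4*y
Assembling: d(omega) = (-4*y) dx ∧ dy.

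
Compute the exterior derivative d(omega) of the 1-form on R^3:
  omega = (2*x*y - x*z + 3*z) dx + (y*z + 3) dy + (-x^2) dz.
d(omega) = (-2*x) dx ∧ dy + (-x - 3) dx ∧ dz + (-y) dy ∧ dz

For a 1-form omega = sum_i f_i dx_i, the exterior derivative is
  d(omega) = sum_{i < j} (∂f_j/∂x_i - ∂f_i/∂x_j) dx_i ∧ dx_j.
  coefficient of dx ∧ dy: ∂f_2/∂x - ∂f_1/∂y = ∂(y*z + 3)/∂x - ∂(2*x*y - x*z + 3*z)/∂y = -2*x
  coefficient of dx ∧ dz: ∂f_3/∂x - ∂f_1/∂z = ∂(-x^2)/∂x - ∂(2*x*y - x*z + 3*z)/∂z = -x - 3
  coefficient of dy ∧ dz: ∂f_3/∂y - ∂f_2/∂z = ∂(-x^2)/∂y - ∂(y*z + 3)/∂z = -y
Assembling: d(omega) = (-2*x) dx ∧ dy + (-x - 3) dx ∧ dz + (-y) dy ∧ dz.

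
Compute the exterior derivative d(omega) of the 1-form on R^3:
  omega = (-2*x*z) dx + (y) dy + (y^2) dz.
d(omega) = (2*x) dx ∧ dz + (2*y) dy ∧ dz

For a 1-form omega = sum_i f_i dx_i, the exterior derivative is
  d(omega) = sum_{i < j} (∂f_j/∂x_i - ∂f_i/∂x_j) dx_i ∧ dx_j.
  coefficient of dx ∧ dz: ∂f_3/∂x - ∂f_1/∂z = ∂(y^2)/∂x - ∂(-2*x*z)/∂z = 2*x
  coefficient of dy ∧ dz: ∂f_3/∂y - ∂f_2/∂z = ∂(y^2)/∂y - ∂(y)/∂z = 2*y
Assembling: d(omega) = (2*x) dx ∧ dz + (2*y) dy ∧ dz.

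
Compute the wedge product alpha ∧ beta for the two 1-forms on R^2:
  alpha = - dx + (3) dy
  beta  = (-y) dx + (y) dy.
alpha ∧ beta = (2*y) dx ∧ dy

Distribute the wedge, using dx_i ∧ dx_j = -dx_j ∧ dx_i and dx_i ∧ dx_i = 0. For each pair (i, j) with i < j, the coefficient of dx_i ∧ dx_j in alpha ∧ beta is (alpha_i * beta_j - alpha_j * beta_i). Collecting: alpha ∧ beta = (2*y) dx ∧ dy.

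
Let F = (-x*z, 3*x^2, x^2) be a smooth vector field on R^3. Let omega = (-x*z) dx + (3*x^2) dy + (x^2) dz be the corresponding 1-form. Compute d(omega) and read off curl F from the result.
d(omega) = (0) dy ∧ dz + (-3*x) dz ∧ dx + (6*x) dx ∧ dy; curl F = (0, -3*x, 6*x)

d omega = sum_{i<j} (∂f_j/∂x_i - ∂f_i/∂x_j) dx_i ∧ dx_j. Under the identification (dy ∧ dz, dz ∧ dx, dx ∧ dy) ↔ (e_x, e_y, e_z), the coefficients are exactly the components of curl F. Compute:
  ∂R/∂y - ∂Q/∂z = (0) - (0) = 0
  ∂P/∂z - ∂R/∂x = (-x) - (2*x) = -3*x
  ∂Q/∂x - ∂P/∂y = (6*x) - (0) = 6*x.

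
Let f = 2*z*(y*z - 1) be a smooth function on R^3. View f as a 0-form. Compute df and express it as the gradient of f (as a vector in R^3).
df = (0) dx + (2*z^2) dy + (4*y*z - 2) dz; grad f = (0, 2*z^2, 4*y*z - 2)

For a 0-form f, d f = (∂f/∂x) dx + (∂f/∂y) dy + (∂f/∂z) dz. The components of the vector representation are exactly the entries of grad f in Cartesian coordinates:
  ∂f/∂x = 0
  ∂f/∂y = 2*z^2
  ∂f/∂z = 4*y*z - 2.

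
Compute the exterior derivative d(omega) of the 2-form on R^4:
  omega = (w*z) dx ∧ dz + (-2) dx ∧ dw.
d(omega) = (z) dx ∧ dz ∧ dw

For a 2-form omega = sum_{i<j} g_{ij} dx_i ∧ dx_j, the exterior derivative is
  d(omega) = sum_{i<j} d(g_{ij}) ∧ dx_i ∧ dx_j = sum_{i<j, k} (∂g_{ij}/∂x_k) dx_k ∧ dx_i ∧ dx_j.
Expand each term, using dx_k ∧ dx_i ∧ dx_j = sgn(permutation) dx_{(a)} ∧ dx_{(b)} ∧ dx_{(c)} with (a < b < c) sorted:
  d(w*z) includes (∂/∂w)(w*z) dw = (z) dw, which multiplied by dx ∧ dz gives (z) dx ∧ dz ∧ dw
Collecting like 3-forms: d(omega) = (z) dx ∧ dz ∧ dw.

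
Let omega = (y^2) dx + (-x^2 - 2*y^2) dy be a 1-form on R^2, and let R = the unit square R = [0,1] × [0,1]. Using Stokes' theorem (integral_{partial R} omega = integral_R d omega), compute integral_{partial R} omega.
integral_(partial R) omega = -2

Stokes: integral_partial_R omega = integral_R d omega with d omega = (∂Q/∂x - ∂P/∂y) dx ∧ dy.
  ∂Q/∂x = -2*x
  ∂P/∂y = 2*y
  integrand = ∂Q/∂x - ∂P/∂y = -2*x - 2*y.
Integrating over R: integral_0^1 integral_0^1 (-2*x - 2*y) dx dy = -2.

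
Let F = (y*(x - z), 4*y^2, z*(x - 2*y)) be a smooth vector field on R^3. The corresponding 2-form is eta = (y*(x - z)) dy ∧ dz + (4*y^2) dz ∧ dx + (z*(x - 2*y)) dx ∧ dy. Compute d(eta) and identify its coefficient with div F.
d(eta) = (x + 7*y) dx ∧ dy ∧ dz; div F = x + 7*y

For a 2-form in R^3 of the form above, applying d gives a 3-form with coefficient ∂P/∂x + ∂Q/∂y + ∂R/∂z:
  ∂P/∂x = y
  ∂Q/∂y = 8*y
  ∂R/∂z = x - 2*y
Sum = x + 7*y, which is exactly div F.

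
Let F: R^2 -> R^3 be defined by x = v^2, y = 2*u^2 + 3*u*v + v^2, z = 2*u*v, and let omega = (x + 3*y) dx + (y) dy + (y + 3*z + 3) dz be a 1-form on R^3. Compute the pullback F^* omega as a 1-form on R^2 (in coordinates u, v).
F^* omega = (8*u^3 + 22*u^2*v + 31*u*v^2 + 5*v^3 + 6*v) du + (10*u^3 + 43*u^2*v + 29*u*v^2 + 6*u + 10*v^3) dv

Using F^*(f dg) = (f ∘ F) d(g ∘ F), substitute each coordinate x_i by F_i(u, v) in f_i, and replace dx_i by d F_i = (∂F_i/∂u) du + (∂F_i/∂v) dv.
  For the x component: f_1(F) = 6*u^2 + 9*u*v + 4*v^2; d F_1 = (0) du + (2*v) dv
  For the y component: f_2(F) = 2*u^2 + 3*u*v + v^2; d F_2 = (4*u + 3*v) du + (3*u + 2*v) dv
  For the z component: f_3(F) = 2*u^2 + 9*u*v + v^2 + 3; d F_3 = (2*v) du + (2*u) dv
Combining and collecting du, dv coefficients:
  coeff of du: 8*u^3 + 22*u^2*v + 31*u*v^2 + 5*v^3 + 6*v
  coeff of dv: 10*u^3 + 43*u^2*v + 29*u*v^2 + 6*u + 10*v^3
F^* omega = (8*u^3 + 22*u^2*v + 31*u*v^2 + 5*v^3 + 6*v) du + (10*u^3 + 43*u^2*v + 29*u*v^2 + 6*u + 10*v^3) dv.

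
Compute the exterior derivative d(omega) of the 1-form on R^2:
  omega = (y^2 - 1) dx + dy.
d(omega) = (-2*y) dx ∧ dy

For a 1-form omega = sum_i f_i dx_i, the exterior derivative is
  d(omega) = sum_{i < j} (∂f_j/∂x_i - ∂f_i/∂x_j) dx_i ∧ dx_j.
  coefficient of dx ∧ dy: ∂f_2/∂x - ∂f_1/∂y = ∂(1)/∂x - ∂(y^2 - 1)/∂y = -2*y
Assembling: d(omega) = (-2*y) dx ∧ dy.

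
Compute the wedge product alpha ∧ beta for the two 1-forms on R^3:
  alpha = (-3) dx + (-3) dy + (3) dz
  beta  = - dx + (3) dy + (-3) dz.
alpha ∧ beta = (-12) dx ∧ dy + (12) dx ∧ dz

Distribute the wedge, using dx_i ∧ dx_j = -dx_j ∧ dx_i and dx_i ∧ dx_i = 0. For each pair (i, j) with i < j, the coefficient of dx_i ∧ dx_j in alpha ∧ beta is (alpha_i * beta_j - alpha_j * beta_i). Collecting: alpha ∧ beta = (-12) dx ∧ dy + (12) dx ∧ dz.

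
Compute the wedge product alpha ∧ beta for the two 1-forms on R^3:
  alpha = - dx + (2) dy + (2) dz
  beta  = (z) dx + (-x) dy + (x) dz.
alpha ∧ beta = (x - 2*z) dx ∧ dy + (-x - 2*z) dx ∧ dz + (4*x) dy ∧ dz

Distribute the wedge, using dx_i ∧ dx_j = -dx_j ∧ dx_i and dx_i ∧ dx_i = 0. For each pair (i, j) with i < j, the coefficient of dx_i ∧ dx_j in alpha ∧ beta is (alpha_i * beta_j - alpha_j * beta_i). Collecting: alpha ∧ beta = (x - 2*z) dx ∧ dy + (-x - 2*z) dx ∧ dz + (4*x) dy ∧ dz.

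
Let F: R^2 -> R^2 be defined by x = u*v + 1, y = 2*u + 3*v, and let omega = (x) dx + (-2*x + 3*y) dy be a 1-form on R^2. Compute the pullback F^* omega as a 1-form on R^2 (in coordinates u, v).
F^* omega = (u*v^2 - 4*u*v + 12*u + 19*v - 4) du + (u^2*v - 6*u*v + 19*u + 27*v - 6) dv

Using F^*(f dg) = (f ∘ F) d(g ∘ F), substitute each coordinate x_i by F_i(u, v) in f_i, and replace dx_i by d F_i = (∂F_i/∂u) du + (∂F_i/∂v) dv.
  For the x component: f_1(F) = u*v + 1; d F_1 = (v) du + (u) dv
  For the y component: f_2(F) = -2*u*v + 6*u + 9*v - 2; d F_2 = (2) du + (3) dv
Combining and collecting du, dv coefficients:
  coeff of du: u*v^2 - 4*u*v + 12*u + 19*v - 4
  coeff of dv: u^2*v - 6*u*v + 19*u + 27*v - 6
F^* omega = (u*v^2 - 4*u*v + 12*u + 19*v - 4) du + (u^2*v - 6*u*v + 19*u + 27*v - 6) dv.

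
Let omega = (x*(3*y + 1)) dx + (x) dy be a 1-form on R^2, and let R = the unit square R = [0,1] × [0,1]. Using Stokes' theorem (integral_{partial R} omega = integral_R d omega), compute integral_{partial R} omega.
integral_(partial R) omega = -1/2

Stokes: integral_partial_R omega = integral_R d omega with d omega = (∂Q/∂x - ∂P/∂y) dx ∧ dy.
  ∂Q/∂x = 1
  ∂P/∂y = 3*x
  integrand = ∂Q/∂x - ∂P/∂y = 1 - 3*x.
Integrating over R: integral_0^1 integral_0^1 (1 - 3*x) dx dy = -1/2.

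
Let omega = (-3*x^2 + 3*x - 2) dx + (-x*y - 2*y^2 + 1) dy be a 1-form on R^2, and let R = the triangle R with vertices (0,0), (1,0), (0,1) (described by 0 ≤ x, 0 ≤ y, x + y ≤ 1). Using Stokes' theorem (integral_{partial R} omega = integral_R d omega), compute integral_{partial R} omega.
integral_(partial R) omega = -1/6

Stokes: integral_partial_R omega = integral_R d omega with d omega = (∂Q/∂x - ∂P/∂y) dx ∧ dy.
  ∂Q/∂x = -y
  ∂P/∂y = 0
  integrand = ∂Q/∂x - ∂P/∂y = -y.
Integrating over R: integral_0^1 integral_0^{1-x} (-y) dy dx = -1/6.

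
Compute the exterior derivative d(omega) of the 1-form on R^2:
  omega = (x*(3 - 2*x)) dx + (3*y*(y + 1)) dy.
d(omega) = 0

For a 1-form omega = sum_i f_i dx_i, the exterior derivative is
  d(omega) = sum_{i < j} (∂f_j/∂x_i - ∂f_i/∂x_j) dx_i ∧ dx_j.

Assembling: d(omega) = 0.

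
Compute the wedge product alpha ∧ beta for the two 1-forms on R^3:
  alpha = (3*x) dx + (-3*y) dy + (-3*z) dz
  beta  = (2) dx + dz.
alpha ∧ beta = (3*x + 6*z) dx ∧ dz + (6*y) dx ∧ dy + (-3*y) dy ∧ dz

Distribute the wedge, using dx_i ∧ dx_j = -dx_j ∧ dx_i and dx_i ∧ dx_i = 0. For each pair (i, j) with i < j, the coefficient of dx_i ∧ dx_j in alpha ∧ beta is (alpha_i * beta_j - alpha_j * beta_i). Collecting: alpha ∧ beta = (3*x + 6*z) dx ∧ dz + (6*y) dx ∧ dy + (-3*y) dy ∧ dz.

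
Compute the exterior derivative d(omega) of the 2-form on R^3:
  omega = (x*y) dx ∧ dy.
d(omega) = 0

For a 2-form omega = sum_{i<j} g_{ij} dx_i ∧ dx_j, the exterior derivative is
  d(omega) = sum_{i<j} d(g_{ij}) ∧ dx_i ∧ dx_j = sum_{i<j, k} (∂g_{ij}/∂x_k) dx_k ∧ dx_i ∧ dx_j.
Expand each term, using dx_k ∧ dx_i ∧ dx_j = sgn(permutation) dx_{(a)} ∧ dx_{(b)} ∧ dx_{(c)} with (a < b < c) sorted:

Collecting like 3-forms: d(omega) = 0.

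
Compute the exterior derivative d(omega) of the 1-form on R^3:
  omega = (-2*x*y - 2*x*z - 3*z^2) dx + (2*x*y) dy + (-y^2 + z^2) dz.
d(omega) = (2*x + 2*y) dx ∧ dy + (2*x + 6*z) dx ∧ dz + (-2*y) dy ∧ dz

For a 1-form omega = sum_i f_i dx_i, the exterior derivative is
  d(omega) = sum_{i < j} (∂f_j/∂x_i - ∂f_i/∂x_j) dx_i ∧ dx_j.
  coefficient of dx ∧ dy: ∂f_2/∂x - ∂f_1/∂y = ∂(2*x*y)/∂x - ∂(-2*x*y - 2*x*z - 3*z^2)/∂y = 2*x + 2*y
  coefficient of dx ∧ dz: ∂f_3/∂x - ∂f_1/∂z = ∂(-y^2 + z^2)/∂x - ∂(-2*x*y - 2*x*z - 3*z^2)/∂z = 2*x + 6*z
  coefficient of dy ∧ dz: ∂f_3/∂y - ∂f_2/∂z = ∂(-y^2 + z^2)/∂y - ∂(2*x*y)/∂z = -2*y
Assembling: d(omega) = (2*x + 2*y) dx ∧ dy + (2*x + 6*z) dx ∧ dz + (-2*y) dy ∧ dz.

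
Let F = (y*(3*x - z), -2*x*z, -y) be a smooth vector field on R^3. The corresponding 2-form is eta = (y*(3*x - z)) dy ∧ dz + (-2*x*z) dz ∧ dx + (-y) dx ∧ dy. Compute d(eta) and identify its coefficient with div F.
d(eta) = (3*y) dx ∧ dy ∧ dz; div F = 3*y

For a 2-form in R^3 of the form above, applying d gives a 3-form with coefficient ∂P/∂x + ∂Q/∂y + ∂R/∂z:
  ∂P/∂x = 3*y
  ∂Q/∂y = 0
  ∂R/∂z = 0
Sum = 3*y, which is exactly div F.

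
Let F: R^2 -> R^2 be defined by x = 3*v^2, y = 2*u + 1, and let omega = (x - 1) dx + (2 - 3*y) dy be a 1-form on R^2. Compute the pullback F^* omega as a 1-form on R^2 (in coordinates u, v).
F^* omega = (-12*u - 2) du + (18*v^3 - 6*v) dv

Using F^*(f dg) = (f ∘ F) d(g ∘ F), substitute each coordinate x_i by F_i(u, v) in f_i, and replace dx_i by d F_i = (∂F_i/∂u) du + (∂F_i/∂v) dv.
  For the x component: f_1(F) = 3*v^2 - 1; d F_1 = (0) du + (6*v) dv
  For the y component: f_2(F) = -6*u - 1; d F_2 = (2) du + (0) dv
Combining and collecting du, dv coefficients:
  coeff of du: -12*u - 2
  coeff of dv: 18*v^3 - 6*v
F^* omega = (-12*u - 2) du + (18*v^3 - 6*v) dv.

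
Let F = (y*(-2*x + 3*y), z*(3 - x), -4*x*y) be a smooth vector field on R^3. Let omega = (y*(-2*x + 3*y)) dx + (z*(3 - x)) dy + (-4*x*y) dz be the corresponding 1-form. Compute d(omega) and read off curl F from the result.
d(omega) = (-3*x - 3) dy ∧ dz + (4*y) dz ∧ dx + (2*x - 6*y - z) dx ∧ dy; curl F = (-3*x - 3, 4*y, 2*x - 6*y - z)

d omega = sum_{i<j} (∂f_j/∂x_i - ∂f_i/∂x_j) dx_i ∧ dx_j. Under the identification (dy ∧ dz, dz ∧ dx, dx ∧ dy) ↔ (e_x, e_y, e_z), the coefficients are exactly the components of curl F. Compute:
  ∂R/∂y - ∂Q/∂z = (-4*x) - (3 - x) = -3*x - 3
  ∂P/∂z - ∂R/∂x = (0) - (-4*y) = 4*y
  ∂Q/∂x - ∂P/∂y = (-z) - (-2*x + 6*y) = 2*x - 6*y - z.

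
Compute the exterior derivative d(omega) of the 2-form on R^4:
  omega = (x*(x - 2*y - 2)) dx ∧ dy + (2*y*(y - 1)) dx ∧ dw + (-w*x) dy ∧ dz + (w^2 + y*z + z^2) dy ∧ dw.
d(omega) = (2 - 4*y) dx ∧ dy ∧ dw + (-w) dx ∧ dy ∧ dz + (-x - y - 2*z) dy ∧ dz ∧ dw

For a 2-form omega = sum_{i<j} g_{ij} dx_i ∧ dx_j, the exterior derivative is
  d(omega) = sum_{i<j} d(g_{ij}) ∧ dx_i ∧ dx_j = sum_{i<j, k} (∂g_{ij}/∂x_k) dx_k ∧ dx_i ∧ dx_j.
Expand each term, using dx_k ∧ dx_i ∧ dx_j = sgn(permutation) dx_{(a)} ∧ dx_{(b)} ∧ dx_{(c)} with (a < b < c) sorted:
  d(2*y*(y - 1)) includes (∂/∂y)(2*y*(y - 1)) dy = (4*y - 2) dy, which multiplied by dx ∧ dw gives (2 - 4*y) dx ∧ dy ∧ dw
  d(-w*x) includes (∂/∂x)(-w*x) dx = (-w) dx, which multiplied by dy ∧ dz gives (-w) dx ∧ dy ∧ dz
  d(-w*x) includes (∂/∂w)(-w*x) dw = (-x) dw, which multiplied by dy ∧ dz gives (-x) dy ∧ dz ∧ dw
  d(w^2 + y*z + z^2) includes (∂/∂z)(w^2 + y*z + z^2) dz = (y + 2*z) dz, which multiplied by dy ∧ dw gives (-y - 2*z) dy ∧ dz ∧ dw
Collecting like 3-forms: d(omega) = (2 - 4*y) dx ∧ dy ∧ dw + (-w) dx ∧ dy ∧ dz + (-x - y - 2*z) dy ∧ dz ∧ dw.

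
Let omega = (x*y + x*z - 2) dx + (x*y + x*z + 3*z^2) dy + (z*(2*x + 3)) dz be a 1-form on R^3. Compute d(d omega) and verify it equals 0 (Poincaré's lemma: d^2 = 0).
d(d omega) = 0

Step 1: d omega = sum_{i<j} (∂f_j/∂x_i - ∂f_i/∂x_j) dx_i ∧ dx_j:
  coeff of dx ∧ dy: -x + y + z
  coeff of dx ∧ dz: -x + 2*z
  coeff of dy ∧ dz: -x - 6*z
Step 2: Apply d again to each 2-form coefficient. The only possible 3-form in R^3 is dx ∧ dy ∧ dz, with coefficient
  ∂(coeff of dy∧dz)/∂x - ∂(coeff of dx∧dz)/∂y + ∂(coeff of dx∧dy)/∂z
  = ∂/∂x (-x - 6*z) - ∂/∂y (-x + 2*z) + ∂/∂z (-x + y + z).
Each of these terms simplifies to sums of mixed partials that cancel in pairs. The result is 0 (by equality of mixed partials for smooth functions — Schwarz / Clairaut).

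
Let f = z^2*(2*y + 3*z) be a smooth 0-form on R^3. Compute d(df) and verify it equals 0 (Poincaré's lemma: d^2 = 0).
d(df) = 0

Step 1: df = sum_i (∂f/∂x_i) dx_i = (0) dx + (2*z^2) dy + (z*(4*y + 9*z)) dz.
Step 2: Apply d again. Using the 1-form formula, the coefficient of dx ∧ dy in d(df) is ∂^2 f/∂x ∂y - ∂^2 f/∂y ∂x = (0) - (0) = 0 (equality of mixed partials for smooth f).
Similarly for dx ∧ dz and dy ∧ dz — all coefficients vanish. So d(df) = 0.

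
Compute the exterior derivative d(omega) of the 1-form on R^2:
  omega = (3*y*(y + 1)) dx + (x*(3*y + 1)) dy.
d(omega) = (-3*y - 2) dx ∧ dy

For a 1-form omega = sum_i f_i dx_i, the exterior derivative is
  d(omega) = sum_{i < j} (∂f_j/∂x_i - ∂f_i/∂x_j) dx_i ∧ dx_j.
  coefficient of dx ∧ dy: ∂f_2/∂x - ∂f_1/∂y = ∂(x*(3*y + 1))/∂x - ∂(3*y*(y + 1))/∂y = -3*y - 2
Assembling: d(omega) = (-3*y - 2) dx ∧ dy.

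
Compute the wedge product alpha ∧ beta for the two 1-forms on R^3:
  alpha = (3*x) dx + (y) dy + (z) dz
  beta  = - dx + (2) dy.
alpha ∧ beta = (6*x + y) dx ∧ dy + (z) dx ∧ dz + (-2*z) dy ∧ dz

Distribute the wedge, using dx_i ∧ dx_j = -dx_j ∧ dx_i and dx_i ∧ dx_i = 0. For each pair (i, j) with i < j, the coefficient of dx_i ∧ dx_j in alpha ∧ beta is (alpha_i * beta_j - alpha_j * beta_i). Collecting: alpha ∧ beta = (6*x + y) dx ∧ dy + (z) dx ∧ dz + (-2*z) dy ∧ dz.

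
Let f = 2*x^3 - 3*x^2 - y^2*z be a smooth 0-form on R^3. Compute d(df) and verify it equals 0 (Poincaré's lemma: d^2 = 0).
d(df) = 0

Step 1: df = sum_i (∂f/∂x_i) dx_i = (6*x*(x - 1)) dx + (-2*y*z) dy + (-y^2) dz.
Step 2: Apply d again. Using the 1-form formula, the coefficient of dx ∧ dy in d(df) is ∂^2 f/∂x ∂y - ∂^2 f/∂y ∂x = (0) - (0) = 0 (equality of mixed partials for smooth f).
Similarly for dx ∧ dz and dy ∧ dz — all coefficients vanish. So d(df) = 0.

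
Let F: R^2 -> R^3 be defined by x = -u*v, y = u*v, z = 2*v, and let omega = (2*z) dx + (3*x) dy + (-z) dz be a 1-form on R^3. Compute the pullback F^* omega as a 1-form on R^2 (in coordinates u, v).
F^* omega = (v^2*(-3*u - 4)) du + (v*(-3*u^2 - 4*u - 4)) dv

Using F^*(f dg) = (f ∘ F) d(g ∘ F), substitute each coordinate x_i by F_i(u, v) in f_i, and replace dx_i by d F_i = (∂F_i/∂u) du + (∂F_i/∂v) dv.
  For the x component: f_1(F) = 4*v; d F_1 = (-v) du + (-u) dv
  For the y component: f_2(F) = -3*u*v; d F_2 = (v) du + (u) dv
  For the z component: f_3(F) = -2*v; d F_3 = (0) du + (2) dv
Combining and collecting du, dv coefficients:
  coeff of du: v^2*(-3*u - 4)
  coeff of dv: v*(-3*u^2 - 4*u - 4)
F^* omega = (v^2*(-3*u - 4)) du + (v*(-3*u^2 - 4*u - 4)) dv.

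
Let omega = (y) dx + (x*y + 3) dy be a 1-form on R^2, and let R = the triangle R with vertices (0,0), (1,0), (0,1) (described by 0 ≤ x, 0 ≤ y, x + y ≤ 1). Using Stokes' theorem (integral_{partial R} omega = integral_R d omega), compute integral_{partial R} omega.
integral_(partial R) omega = -1/3

Stokes: integral_partial_R omega = integral_R d omega with d omega = (∂Q/∂x - ∂P/∂y) dx ∧ dy.
  ∂Q/∂x = y
  ∂P/∂y = 1
  integrand = ∂Q/∂x - ∂P/∂y = y - 1.
Integrating over R: integral_0^1 integral_0^{1-x} (y - 1) dy dx = -1/3.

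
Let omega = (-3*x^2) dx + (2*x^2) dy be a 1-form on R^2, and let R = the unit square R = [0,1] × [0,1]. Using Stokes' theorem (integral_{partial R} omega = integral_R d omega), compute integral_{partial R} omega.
integral_(partial R) omega = 2

Stokes: integral_partial_R omega = integral_R d omega with d omega = (∂Q/∂x - ∂P/∂y) dx ∧ dy.
  ∂Q/∂x = 4*x
  ∂P/∂y = 0
  integrand = ∂Q/∂x - ∂P/∂y = 4*x.
Integrating over R: integral_0^1 integral_0^1 (4*x) dx dy = 2.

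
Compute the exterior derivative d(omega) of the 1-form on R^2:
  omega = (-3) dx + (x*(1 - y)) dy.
d(omega) = (1 - y) dx ∧ dy

For a 1-form omega = sum_i f_i dx_i, the exterior derivative is
  d(omega) = sum_{i < j} (∂f_j/∂x_i - ∂f_i/∂x_j) dx_i ∧ dx_j.
  coefficient of dx ∧ dy: ∂f_2/∂x - ∂f_1/∂y = ∂(x*(1 - y))/∂x - ∂(-3)/∂y = 1 - y
Assembling: d(omega) = (1 - y) dx ∧ dy.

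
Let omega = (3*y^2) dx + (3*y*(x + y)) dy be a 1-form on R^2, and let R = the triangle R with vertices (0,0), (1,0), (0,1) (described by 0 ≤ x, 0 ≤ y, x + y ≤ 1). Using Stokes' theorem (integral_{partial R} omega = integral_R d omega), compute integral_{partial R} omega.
integral_(partial R) omega = -1/2

Stokes: integral_partial_R omega = integral_R d omega with d omega = (∂Q/∂x - ∂P/∂y) dx ∧ dy.
  ∂Q/∂x = 3*y
  ∂P/∂y = 6*y
  integrand = ∂Q/∂x - ∂P/∂y = -3*y.
Integrating over R: integral_0^1 integral_0^{1-x} (-3*y) dy dx = -1/2.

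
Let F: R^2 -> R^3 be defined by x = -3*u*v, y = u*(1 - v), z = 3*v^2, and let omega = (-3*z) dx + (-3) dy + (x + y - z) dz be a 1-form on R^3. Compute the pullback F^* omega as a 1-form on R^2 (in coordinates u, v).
F^* omega = (27*v^3 + 3*v - 3) du + (3*u*v^2 + 6*u*v + 3*u - 18*v^3) dv

Using F^*(f dg) = (f ∘ F) d(g ∘ F), substitute each coordinate x_i by F_i(u, v) in f_i, and replace dx_i by d F_i = (∂F_i/∂u) du + (∂F_i/∂v) dv.
  For the x component: f_1(F) = -9*v^2; d F_1 = (-3*v) du + (-3*u) dv
  For the y component: f_2(F) = -3; d F_2 = (1 - v) du + (-u) dv
  For the z component: f_3(F) = -4*u*v + u - 3*v^2; d F_3 = (0) du + (6*v) dv
Combining and collecting du, dv coefficients:
  coeff of du: 27*v^3 + 3*v - 3
  coeff of dv: 3*u*v^2 + 6*u*v + 3*u - 18*v^3
F^* omega = (27*v^3 + 3*v - 3) du + (3*u*v^2 + 6*u*v + 3*u - 18*v^3) dv.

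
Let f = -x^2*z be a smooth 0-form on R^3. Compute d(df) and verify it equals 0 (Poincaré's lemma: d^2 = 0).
d(df) = 0

Step 1: df = sum_i (∂f/∂x_i) dx_i = (-2*x*z) dx + (0) dy + (-x^2) dz.
Step 2: Apply d again. Using the 1-form formula, the coefficient of dx ∧ dy in d(df) is ∂^2 f/∂x ∂y - ∂^2 f/∂y ∂x = (0) - (0) = 0 (equality of mixed partials for smooth f).
Similarly for dx ∧ dz and dy ∧ dz — all coefficients vanish. So d(df) = 0.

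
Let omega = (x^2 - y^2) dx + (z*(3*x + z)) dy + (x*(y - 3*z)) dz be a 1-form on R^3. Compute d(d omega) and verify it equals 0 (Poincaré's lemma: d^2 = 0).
d(d omega) = 0

Step 1: d omega = sum_{i<j} (∂f_j/∂x_i - ∂f_i/∂x_j) dx_i ∧ dx_j:
  coeff of dx ∧ dy: 2*y + 3*z
  coeff of dx ∧ dz: y - 3*z
  coeff of dy ∧ dz: -2*x - 2*z
Step 2: Apply d again to each 2-form coefficient. The only possible 3-form in R^3 is dx ∧ dy ∧ dz, with coefficient
  ∂(coeff of dy∧dz)/∂x - ∂(coeff of dx∧dz)/∂y + ∂(coeff of dx∧dy)/∂z
  = ∂/∂x (-2*x - 2*z) - ∂/∂y (y - 3*z) + ∂/∂z (2*y + 3*z).
Each of these terms simplifies to sums of mixed partials that cancel in pairs. The result is 0 (by equality of mixed partials for smooth functions — Schwarz / Clairaut).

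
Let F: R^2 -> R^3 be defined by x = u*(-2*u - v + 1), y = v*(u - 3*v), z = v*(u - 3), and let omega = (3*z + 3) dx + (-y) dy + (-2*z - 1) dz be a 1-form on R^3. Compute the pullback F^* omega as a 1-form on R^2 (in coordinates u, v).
F^* omega = (-12*u^2*v - 6*u*v^2 + 39*u*v - 12*u + 3*v^3 + 15*v^2 - 13*v + 3) du + (-6*u^2*v + 9*u*v^2 + 21*u*v - 4*u - 18*v^3 - 18*v + 3) dv

Using F^*(f dg) = (f ∘ F) d(g ∘ F), substitute each coordinate x_i by F_i(u, v) in f_i, and replace dx_i by d F_i = (∂F_i/∂u) du + (∂F_i/∂v) dv.
  For the x component: f_1(F) = 3*u*v - 9*v + 3; d F_1 = (-4*u - v + 1) du + (-u) dv
  For the y component: f_2(F) = v*(-u + 3*v); d F_2 = (v) du + (u - 6*v) dv
  For the z component: f_3(F) = -2*u*v + 6*v - 1; d F_3 = (v) du + (u - 3) dv
Combining and collecting du, dv coefficients:
  coeff of du: -12*u^2*v - 6*u*v^2 + 39*u*v - 12*u + 3*v^3 + 15*v^2 - 13*v + 3
  coeff of dv: -6*u^2*v + 9*u*v^2 + 21*u*v - 4*u - 18*v^3 - 18*v + 3
F^* omega = (-12*u^2*v - 6*u*v^2 + 39*u*v - 12*u + 3*v^3 + 15*v^2 - 13*v + 3) du + (-6*u^2*v + 9*u*v^2 + 21*u*v - 4*u - 18*v^3 - 18*v + 3) dv.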